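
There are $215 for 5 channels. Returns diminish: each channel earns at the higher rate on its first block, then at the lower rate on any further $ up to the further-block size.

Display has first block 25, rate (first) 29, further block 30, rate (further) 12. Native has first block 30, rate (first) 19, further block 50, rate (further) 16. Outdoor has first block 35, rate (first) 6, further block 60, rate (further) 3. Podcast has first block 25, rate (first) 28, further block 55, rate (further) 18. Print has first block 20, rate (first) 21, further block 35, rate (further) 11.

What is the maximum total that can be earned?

Rank every tier by rate: Display/T1 29 > Podcast/T1 28 > Print/T1 21 > Native/T1 19 > Podcast/T2 18 > Native/T2 16 > Display/T2 12 > Print/T2 11 > Outdoor/T1 6 > Outdoor/T2 3.
Fill Display T1 block (25 at 29) — 190 left.
Podcast T1 at 28: fill all 25 — 165 left.
Print T1 at 21: fill all 20 — 145 left.
Fill Native T1 block (30 at 19) — 115 left.
Fill Podcast T2 block (55 at 18) — 60 left.
Fill Native T2 block (50 at 16) — 10 left.
10 remain; put them into Display T2 at 12.
Total = 29×25 + 28×25 + 21×20 + 19×30 + 18×55 + 16×50 + 12×10 = 4325.

4325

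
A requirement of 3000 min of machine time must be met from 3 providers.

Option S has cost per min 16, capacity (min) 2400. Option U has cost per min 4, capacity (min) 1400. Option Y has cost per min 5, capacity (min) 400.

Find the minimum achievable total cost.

Fill from the cheapest provider first.
Take 1400 from Option U at 4 → need 1600 more.
Option Y (5): use full 400 → 1200 min to go.
Take 1200 from Option S at 16 to finish.
Cost = 1400×4 + 400×5 + 1200×16 = 26800.

26800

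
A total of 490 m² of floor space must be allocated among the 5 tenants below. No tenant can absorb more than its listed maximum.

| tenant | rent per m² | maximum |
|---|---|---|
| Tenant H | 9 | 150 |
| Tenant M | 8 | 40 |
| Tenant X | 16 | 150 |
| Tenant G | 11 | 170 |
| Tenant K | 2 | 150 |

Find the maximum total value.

Order the tenants by rent per m²: Tenant X 16 > Tenant G 11 > Tenant H 9 > Tenant M 8 > Tenant K 2.
Tenant X: +150 to 150 (cap) → 340 left.
Tenant G takes 170 to reach its cap of 170 → 170 left.
Tenant H: +150 to 150 (cap) → 20 left.
Tenant M: +20 (room for 40) → 20. Pool exhausted.
Total = 9×150 + 8×20 + 16×150 + 11×170 = 5780.

5780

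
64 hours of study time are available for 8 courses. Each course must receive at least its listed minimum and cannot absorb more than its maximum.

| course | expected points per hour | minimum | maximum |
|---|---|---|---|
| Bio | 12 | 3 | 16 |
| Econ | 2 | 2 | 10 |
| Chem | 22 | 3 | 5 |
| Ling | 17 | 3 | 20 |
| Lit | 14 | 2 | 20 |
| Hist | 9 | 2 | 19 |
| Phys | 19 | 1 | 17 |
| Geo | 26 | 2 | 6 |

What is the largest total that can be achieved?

Meeting every minimum uses 3+2+3+3+2+2+1+2 = 18 hours, leaving 46.
Highest expected points per hour first: Geo 26 > Chem 22 > Phys 19 > Ling 17 > Lit 14 > Bio 12 > Hist 9 > Econ 2.
Geo takes 4 more to reach its cap of 6 ; 42 left.
Chem: +2 to 5 (cap) ; 40 left.
Give Phys 16 more to hit its cap of 17 ; 24 left.
Give Ling 17 more to hit its cap of 20 ; 7 left.
Lit has room for 18 more but only 7 remain, so it gets 9.
Total = 12×3 + 2×2 + 22×5 + 17×20 + 14×9 + 9×2 + 19×17 + 26×6 = 1113.

1113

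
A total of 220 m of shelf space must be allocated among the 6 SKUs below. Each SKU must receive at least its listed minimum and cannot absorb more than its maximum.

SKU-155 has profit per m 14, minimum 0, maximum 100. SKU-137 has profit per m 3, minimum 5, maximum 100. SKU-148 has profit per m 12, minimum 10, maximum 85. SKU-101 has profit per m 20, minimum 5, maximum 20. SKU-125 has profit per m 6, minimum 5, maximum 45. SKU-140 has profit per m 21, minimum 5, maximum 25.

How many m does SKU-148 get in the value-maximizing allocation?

65

Meeting every minimum uses 0+5+10+5+5+5 = 30 m, leaving 190.
Rank by profit per m: SKU-140 21 > SKU-101 20 > SKU-155 14 > SKU-148 12 > SKU-125 6 > SKU-137 3.
SKU-140: +20 to 25 (cap) → 170 left.
SKU-101: +15 to 20 (cap) → 155 left.
Give SKU-155 100 more to hit its cap of 100 → 55 left.
Only 55 left; SKU-148 takes them to reach 65.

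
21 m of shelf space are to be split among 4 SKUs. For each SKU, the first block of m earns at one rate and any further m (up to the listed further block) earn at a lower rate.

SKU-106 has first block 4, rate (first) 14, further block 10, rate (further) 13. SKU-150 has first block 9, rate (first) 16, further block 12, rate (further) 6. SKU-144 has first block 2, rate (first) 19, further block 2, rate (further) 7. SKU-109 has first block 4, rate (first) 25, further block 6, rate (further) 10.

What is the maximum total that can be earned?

364

Order all 8 blocks by rate: SKU-109/tier1 25 > SKU-144/tier1 19 > SKU-150/tier1 16 > SKU-106/tier1 14 > SKU-106/tier2 13 > SKU-109/tier2 10 > SKU-144/tier2 7 > SKU-150/tier2 6.
SKU-109 tier1 at 25: fill all 4 ; 17 left.
Fill SKU-144 tier1 block (2 at 19) ; 15 left.
SKU-150 tier1 at 16: fill all 9 ; 6 left.
Fill SKU-106 tier1 block (4 at 14) ; 2 left.
SKU-106 tier2 at 13: only 2 left, fill 2.
Total = 25×4 + 19×2 + 16×9 + 14×4 + 13×2 = 364.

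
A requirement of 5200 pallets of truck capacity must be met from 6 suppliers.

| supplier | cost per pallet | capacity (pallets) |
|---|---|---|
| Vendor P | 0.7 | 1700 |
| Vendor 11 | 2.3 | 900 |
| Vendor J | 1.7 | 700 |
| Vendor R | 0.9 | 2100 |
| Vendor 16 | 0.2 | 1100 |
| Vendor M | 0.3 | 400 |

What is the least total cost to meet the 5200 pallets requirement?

Use suppliers in increasing cost order.
Take 1100 from Vendor 16 at 0.2 — need 4100 more.
Vendor M (0.3): use full 400 — 3700 pallets to go.
Vendor P at 0.7: take all 1700 pallets — 2000 still needed.
Vendor R at 0.9: take 2000 of its 2100 — requirement met.
Vendor J, Vendor 11: unused.
Cost = 1100×0.2 + 400×0.3 + 1700×0.7 + 2000×0.9 = 3330.

3330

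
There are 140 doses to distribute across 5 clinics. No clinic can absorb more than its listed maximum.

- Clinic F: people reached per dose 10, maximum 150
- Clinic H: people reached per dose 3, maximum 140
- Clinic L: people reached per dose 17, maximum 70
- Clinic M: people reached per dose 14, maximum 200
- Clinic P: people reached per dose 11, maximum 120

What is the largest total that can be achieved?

2170

Order the clinics by people reached per dose: Clinic L 17 > Clinic M 14 > Clinic P 11 > Clinic F 10 > Clinic H 3.
Give Clinic L 70 to hit its cap of 70 → 70 left.
Clinic M: +70 (room for 200) → 70. Pool exhausted.
Total = 17×70 + 14×70 = 2170.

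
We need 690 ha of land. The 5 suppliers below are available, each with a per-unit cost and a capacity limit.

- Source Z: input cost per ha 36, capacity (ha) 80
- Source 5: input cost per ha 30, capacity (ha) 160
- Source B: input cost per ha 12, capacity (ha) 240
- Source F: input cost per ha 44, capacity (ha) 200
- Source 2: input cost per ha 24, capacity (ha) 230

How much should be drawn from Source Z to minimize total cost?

60

Cheapest first:
Source B at 12: take all 240 ha → 450 still needed.
Take 230 from Source 2 at 24 → need 220 more.
Source 5 (30): use full 160 → 60 ha to go.
Take 60 from Source Z at 36 to finish.
Source F: unused.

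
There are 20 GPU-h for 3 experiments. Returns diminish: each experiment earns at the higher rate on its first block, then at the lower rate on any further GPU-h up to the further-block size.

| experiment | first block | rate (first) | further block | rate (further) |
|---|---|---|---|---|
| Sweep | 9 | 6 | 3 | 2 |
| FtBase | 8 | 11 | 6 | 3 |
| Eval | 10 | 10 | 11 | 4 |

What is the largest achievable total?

Rank every tier by rate: FtBase/tier1 11 > Eval/tier1 10 > Sweep/tier1 6 > Eval/tier2 4 > FtBase/tier2 3 > Sweep/tier2 2.
FtBase tier1 at 11: fill all 8 ; 12 left.
Fill Eval tier1 block (10 at 10) ; 2 left.
Sweep/tier1: +2 of 9 at 6; pool empty.
Total = 11×8 + 10×10 + 6×2 = 200.

200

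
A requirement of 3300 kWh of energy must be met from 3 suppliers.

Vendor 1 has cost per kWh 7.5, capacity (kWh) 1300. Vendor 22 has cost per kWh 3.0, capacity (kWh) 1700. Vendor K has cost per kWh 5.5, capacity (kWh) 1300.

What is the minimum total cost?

14500

Cheapest first:
Vendor 22 at 3.0: take all 1700 kWh — 1600 still needed.
Vendor K at 5.5: take all 1300 kWh — 300 still needed.
Vendor 1 at 7.5: take 300 of its 1300 — requirement met.
Cost = 1700×3.0 + 1300×5.5 + 300×7.5 = 14500.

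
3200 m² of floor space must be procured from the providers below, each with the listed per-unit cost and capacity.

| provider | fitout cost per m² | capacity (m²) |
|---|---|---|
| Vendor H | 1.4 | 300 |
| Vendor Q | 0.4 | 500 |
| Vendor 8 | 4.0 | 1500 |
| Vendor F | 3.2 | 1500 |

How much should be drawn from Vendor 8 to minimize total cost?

Cheapest first:
Take 500 from Vendor Q at 0.4 ; need 2700 more.
Vendor H (1.4): use full 300 ; 2400 m² to go.
Take 1500 from Vendor F at 3.2 ; need 900 more.
Vendor 8 at 4.0: take 900 of its 1500 ; requirement met.

900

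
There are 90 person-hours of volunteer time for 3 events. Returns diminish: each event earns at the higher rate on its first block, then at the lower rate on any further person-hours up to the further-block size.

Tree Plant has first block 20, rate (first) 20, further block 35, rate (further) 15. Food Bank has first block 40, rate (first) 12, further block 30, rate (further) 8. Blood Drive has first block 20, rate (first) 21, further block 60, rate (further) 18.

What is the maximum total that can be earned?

Treat each block as its own option and order by rate: Blood Drive/first 21 > Tree Plant/first 20 > Blood Drive/second 18 > Tree Plant/second 15 > Food Bank/first 12 > Food Bank/second 8.
Fill Blood Drive first block (20 at 21) → 70 left.
Tree Plant first at 20: fill all 20 → 50 left.
Blood Drive/second: +50 of 60 at 18; pool empty.
Total = 21×20 + 20×20 + 18×50 = 1720.

1720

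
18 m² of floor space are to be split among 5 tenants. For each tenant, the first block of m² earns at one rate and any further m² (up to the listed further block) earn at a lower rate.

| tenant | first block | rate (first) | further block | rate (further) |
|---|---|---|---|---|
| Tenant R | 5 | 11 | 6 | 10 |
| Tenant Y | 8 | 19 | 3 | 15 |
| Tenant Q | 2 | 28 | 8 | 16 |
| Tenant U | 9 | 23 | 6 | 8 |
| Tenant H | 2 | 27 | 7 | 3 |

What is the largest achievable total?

412

Treat each block as its own option and order by rate: Tenant Q/tier1 28 > Tenant H/tier1 27 > Tenant U/tier1 23 > Tenant Y/tier1 19 > Tenant Q/tier2 16 > Tenant Y/tier2 15 > Tenant R/tier1 11 > Tenant R/tier2 10 > Tenant U/tier2 8 > Tenant H/tier2 3.
Fill Tenant Q tier1 block (2 at 28) ; 16 left.
Tenant H tier1 at 27: fill all 2 ; 14 left.
Tenant U/tier1 (23): +9 ; 5 left.
Tenant Y tier1 at 19: only 5 left, fill 5.
Total = 28×2 + 27×2 + 23×9 + 19×5 = 412.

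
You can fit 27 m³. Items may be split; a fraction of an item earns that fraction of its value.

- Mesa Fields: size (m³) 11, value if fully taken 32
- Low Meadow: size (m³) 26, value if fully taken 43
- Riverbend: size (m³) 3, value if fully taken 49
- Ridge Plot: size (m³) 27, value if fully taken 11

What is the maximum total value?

Sort by value density: Riverbend 49/3≈16.3, Mesa Fields 32/11≈2.91, Low Meadow 43/26≈1.65, Ridge Plot 11/27≈0.407.
Take all of Riverbend (3 m³, value 49) — 24 m³ left.
All 11 m³ of Mesa Fields fit (value 32) — 13 remain.
Fill the last 13 m³ with part of Low Meadow: 13/26 of it earns 21.5.
Total value = 102.5.

102.5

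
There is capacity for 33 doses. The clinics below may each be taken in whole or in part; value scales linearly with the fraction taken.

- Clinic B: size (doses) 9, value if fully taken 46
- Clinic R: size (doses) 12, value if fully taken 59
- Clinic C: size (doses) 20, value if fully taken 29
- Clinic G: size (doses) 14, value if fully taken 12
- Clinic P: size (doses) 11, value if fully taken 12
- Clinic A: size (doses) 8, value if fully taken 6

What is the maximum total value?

Sort by value density: Clinic B 46/9≈5.11, Clinic R 59/12≈4.92, Clinic C 29/20≈1.45, Clinic P 12/11≈1.09, Clinic G 12/14≈0.857, Clinic A 6/8≈0.75.
Take all of Clinic B (9 doses, value 46) — 24 doses left.
Take all of Clinic R (12 doses, value 59) — 12 doses left.
12 doses left: a 12/20 share of Clinic C gives 29×12/20 = 17.4.
Total value = 122.4.

122.4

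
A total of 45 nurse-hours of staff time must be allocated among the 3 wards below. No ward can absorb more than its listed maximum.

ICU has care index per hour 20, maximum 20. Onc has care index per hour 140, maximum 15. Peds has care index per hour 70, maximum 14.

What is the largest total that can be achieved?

Highest care index per hour first: Onc 140 > Peds 70 > ICU 20.
Give Onc 15 to hit its cap of 15 ; 30 left.
Peds: +14 to 14 (cap) ; 16 left.
Only 16 left; ICU takes them to reach 16.
Total = 20×16 + 140×15 + 70×14 = 3400.

3400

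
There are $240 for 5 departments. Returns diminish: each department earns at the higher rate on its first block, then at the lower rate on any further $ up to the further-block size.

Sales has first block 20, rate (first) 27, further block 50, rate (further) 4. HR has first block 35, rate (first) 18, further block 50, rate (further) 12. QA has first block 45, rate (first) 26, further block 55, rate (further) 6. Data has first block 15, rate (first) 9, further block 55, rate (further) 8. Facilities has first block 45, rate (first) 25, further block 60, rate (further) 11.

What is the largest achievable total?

4560

Order all 10 blocks by rate: Sales/first 27 > QA/first 26 > Facilities/first 25 > HR/first 18 > HR/second 12 > Facilities/second 11 > Data/first 9 > Data/second 8 > QA/second 6 > Sales/second 4.
Fill Sales first block (20 at 27) — 220 left.
QA first at 26: fill all 45 — 175 left.
Fill Facilities first block (45 at 25) — 130 left.
Fill HR first block (35 at 18) — 95 left.
Fill HR second block (50 at 12) — 45 left.
45 remain; put them into Facilities second at 11.
Total = 27×20 + 26×45 + 25×45 + 18×35 + 12×50 + 11×45 = 4560.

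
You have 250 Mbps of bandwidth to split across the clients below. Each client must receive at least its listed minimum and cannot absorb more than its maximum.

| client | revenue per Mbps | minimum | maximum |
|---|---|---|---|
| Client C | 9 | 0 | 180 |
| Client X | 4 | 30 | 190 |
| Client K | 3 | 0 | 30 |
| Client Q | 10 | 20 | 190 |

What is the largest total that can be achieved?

2290

Meeting every minimum uses 0+30+0+20 = 50 Mbps, leaving 200.
Order the clients by revenue per Mbps: Client Q 10 > Client C 9 > Client X 4 > Client K 3.
Give Client Q 170 more to hit its cap of 190 — 30 left.
Client C: +30 (room for 180) → 30. Pool exhausted.
Total = 9×30 + 4×30 + 10×190 = 2290.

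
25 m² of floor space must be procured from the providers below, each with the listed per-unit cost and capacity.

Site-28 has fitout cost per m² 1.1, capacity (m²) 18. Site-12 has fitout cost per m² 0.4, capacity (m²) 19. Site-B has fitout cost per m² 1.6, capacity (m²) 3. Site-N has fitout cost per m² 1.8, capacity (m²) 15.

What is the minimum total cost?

14.2

Cheapest first:
Site-12 (0.4): use full 19 → 6 m² to go.
Site-28 at 1.1: take 6 of its 18 → requirement met.
Site-B, Site-N: unused.
Cost = 19×0.4 + 6×1.1 = 14.2.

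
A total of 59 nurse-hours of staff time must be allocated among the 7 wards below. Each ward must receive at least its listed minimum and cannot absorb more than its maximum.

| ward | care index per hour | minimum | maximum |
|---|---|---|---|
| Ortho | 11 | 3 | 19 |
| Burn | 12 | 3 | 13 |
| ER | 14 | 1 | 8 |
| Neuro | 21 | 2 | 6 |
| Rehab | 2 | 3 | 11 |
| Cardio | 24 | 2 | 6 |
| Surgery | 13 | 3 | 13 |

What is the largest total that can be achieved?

Meeting every minimum uses 3+3+1+2+3+2+3 = 17 nurse-hours, leaving 42.
Highest care index per hour first: Cardio 24 > Neuro 21 > ER 14 > Surgery 13 > Burn 12 > Ortho 11 > Rehab 2.
Cardio takes 4 more to reach its cap of 6 ; 38 left.
Neuro: +4 to 6 (cap) ; 34 left.
Give ER 7 more to hit its cap of 8 ; 27 left.
Give Surgery 10 more to hit its cap of 13 ; 17 left.
Give Burn 10 more to hit its cap of 13 ; 7 left.
Ortho has room for 16 more but only 7 remain, so it gets 10.
Total = 11×10 + 12×13 + 14×8 + 21×6 + 2×3 + 24×6 + 13×13 = 823.

823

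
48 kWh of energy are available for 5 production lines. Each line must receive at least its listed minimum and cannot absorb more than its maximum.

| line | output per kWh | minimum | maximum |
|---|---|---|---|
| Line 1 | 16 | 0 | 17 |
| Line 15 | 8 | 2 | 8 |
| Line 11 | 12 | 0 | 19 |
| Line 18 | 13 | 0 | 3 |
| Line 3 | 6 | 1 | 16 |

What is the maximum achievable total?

Meeting every minimum uses 0+2+0+0+1 = 3 kWh, leaving 45.
Highest output per kWh first: Line 1 16 > Line 18 13 > Line 11 12 > Line 15 8 > Line 3 6.
Line 1: +17 to 17 (cap) ; 28 left.
Give Line 18 3 more to hit its cap of 3 ; 25 left.
Give Line 11 19 more to hit its cap of 19 ; 6 left.
Line 15 takes 6 more to reach its cap of 8 ; 0 left.
Total = 16×17 + 8×8 + 12×19 + 13×3 + 6×1 = 609.

609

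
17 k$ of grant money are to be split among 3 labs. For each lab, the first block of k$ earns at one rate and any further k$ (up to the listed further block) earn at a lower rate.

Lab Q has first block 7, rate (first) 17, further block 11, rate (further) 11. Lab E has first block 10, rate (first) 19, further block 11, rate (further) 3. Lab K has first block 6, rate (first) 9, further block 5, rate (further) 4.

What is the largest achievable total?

309

Treat each block as its own option and order by rate: Lab E/T1 19 > Lab Q/T1 17 > Lab Q/T2 11 > Lab K/T1 9 > Lab K/T2 4 > Lab E/T2 3.
Lab E T1 at 19: fill all 10 — 7 left.
Lab Q/T1 (17): +7 — 0 left.
Total = 19×10 + 17×7 = 309.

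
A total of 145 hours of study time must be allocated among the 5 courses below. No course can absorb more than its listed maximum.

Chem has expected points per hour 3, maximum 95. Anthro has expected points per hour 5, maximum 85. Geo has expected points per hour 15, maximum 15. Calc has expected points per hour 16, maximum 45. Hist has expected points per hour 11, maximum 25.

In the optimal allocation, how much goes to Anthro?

60

Order the courses by expected points per hour: Calc 16 > Geo 15 > Hist 11 > Anthro 5 > Chem 3.
Calc: +45 to 45 (cap) → 100 left.
Give Geo 15 to hit its cap of 15 → 85 left.
Hist takes 25 to reach its cap of 25 → 60 left.
Anthro: +60 (room for 85) → 60. Pool exhausted.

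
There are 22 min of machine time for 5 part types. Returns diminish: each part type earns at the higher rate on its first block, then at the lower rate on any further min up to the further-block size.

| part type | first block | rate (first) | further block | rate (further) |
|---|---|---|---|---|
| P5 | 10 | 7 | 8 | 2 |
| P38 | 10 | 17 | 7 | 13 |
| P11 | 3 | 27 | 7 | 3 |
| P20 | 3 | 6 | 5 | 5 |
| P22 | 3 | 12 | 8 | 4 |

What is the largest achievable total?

Treat each block as its own option and order by rate: P11/T1 27 > P38/T1 17 > P38/T2 13 > P22/T1 12 > P5/T1 7 > P20/T1 6 > P20/T2 5 > P22/T2 4 > P11/T2 3 > P5/T2 2.
P11/T1 (27): +3 ; 19 left.
P38/T1 (17): +10 ; 9 left.
P38 T2 at 13: fill all 7 ; 2 left.
2 remain; put them into P22 T1 at 12.
Total = 27×3 + 17×10 + 13×7 + 12×2 = 366.

366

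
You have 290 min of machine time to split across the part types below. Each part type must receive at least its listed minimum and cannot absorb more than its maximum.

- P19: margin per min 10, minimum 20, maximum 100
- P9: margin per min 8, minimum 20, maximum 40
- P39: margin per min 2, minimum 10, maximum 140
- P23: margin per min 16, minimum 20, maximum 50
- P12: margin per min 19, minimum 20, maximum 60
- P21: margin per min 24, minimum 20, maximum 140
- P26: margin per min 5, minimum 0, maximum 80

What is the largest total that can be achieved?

5520

Meeting every minimum uses 20+20+10+20+20+20+0 = 110 min, leaving 180.
Highest margin per min first: P21 24 > P12 19 > P23 16 > P19 10 > P9 8 > P26 5 > P39 2.
P21: +120 to 140 (cap) — 60 left.
P12: +40 to 60 (cap) — 20 left.
P23: +20 (room for 30) → 40. Pool exhausted.
Total = 10×20 + 8×20 + 2×10 + 16×40 + 19×60 + 24×140 = 5520.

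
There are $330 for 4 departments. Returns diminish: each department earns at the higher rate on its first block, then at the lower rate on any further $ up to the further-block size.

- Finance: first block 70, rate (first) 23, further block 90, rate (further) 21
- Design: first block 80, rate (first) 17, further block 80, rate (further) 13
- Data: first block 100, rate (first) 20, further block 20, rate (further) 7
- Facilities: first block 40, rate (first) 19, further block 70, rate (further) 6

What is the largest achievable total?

Order all 8 blocks by rate: Finance/first 23 > Finance/second 21 > Data/first 20 > Facilities/first 19 > Design/first 17 > Design/second 13 > Data/second 7 > Facilities/second 6.
Finance/first (23): +70 — 260 left.
Finance/second (21): +90 — 170 left.
Data first at 20: fill all 100 — 70 left.
Fill Facilities first block (40 at 19) — 30 left.
30 remain; put them into Design first at 17.
Total = 23×70 + 21×90 + 20×100 + 19×40 + 17×30 = 6770.

6770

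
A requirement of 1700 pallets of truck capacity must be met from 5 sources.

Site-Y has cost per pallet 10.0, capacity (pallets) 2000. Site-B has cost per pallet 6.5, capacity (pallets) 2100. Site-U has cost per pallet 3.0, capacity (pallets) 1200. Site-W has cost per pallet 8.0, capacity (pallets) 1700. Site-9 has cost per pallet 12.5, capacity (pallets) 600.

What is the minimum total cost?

Cheapest first:
Take 1200 from Site-U at 3.0 — need 500 more.
Site-B (6.5): take the remaining 500 — done.
Site-W, Site-Y, Site-9: unused.
Cost = 1200×3.0 + 500×6.5 = 6850.

6850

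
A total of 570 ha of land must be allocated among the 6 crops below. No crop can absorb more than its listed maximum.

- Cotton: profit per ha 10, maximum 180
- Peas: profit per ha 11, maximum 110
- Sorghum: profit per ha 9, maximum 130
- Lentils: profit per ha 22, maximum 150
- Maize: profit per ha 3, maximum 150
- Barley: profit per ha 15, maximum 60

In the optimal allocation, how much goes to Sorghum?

70

Order the crops by profit per ha: Lentils 22 > Barley 15 > Peas 11 > Cotton 10 > Sorghum 9 > Maize 3.
Lentils: +150 to 150 (cap) → 420 left.
Give Barley 60 to hit its cap of 60 → 360 left.
Peas takes 110 to reach its cap of 110 → 250 left.
Cotton: +180 to 180 (cap) → 70 left.
Only 70 left; Sorghum takes them to reach 70.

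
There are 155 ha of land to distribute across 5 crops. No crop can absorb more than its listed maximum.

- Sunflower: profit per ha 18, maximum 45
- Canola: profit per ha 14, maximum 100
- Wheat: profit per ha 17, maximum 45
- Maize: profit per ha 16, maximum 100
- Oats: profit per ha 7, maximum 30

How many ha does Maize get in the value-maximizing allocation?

65

Rank by profit per ha: Sunflower 18 > Wheat 17 > Maize 16 > Canola 14 > Oats 7.
Sunflower takes 45 to reach its cap of 45 → 110 left.
Wheat: +45 to 45 (cap) → 65 left.
Only 65 left; Maize takes them to reach 65.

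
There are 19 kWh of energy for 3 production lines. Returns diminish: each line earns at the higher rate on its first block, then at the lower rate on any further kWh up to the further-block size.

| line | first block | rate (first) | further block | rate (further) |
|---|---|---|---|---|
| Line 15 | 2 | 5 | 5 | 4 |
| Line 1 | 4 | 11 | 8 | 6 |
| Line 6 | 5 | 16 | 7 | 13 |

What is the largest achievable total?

233

Treat each block as its own option and order by rate: Line 6/tier1 16 > Line 6/tier2 13 > Line 1/tier1 11 > Line 1/tier2 6 > Line 15/tier1 5 > Line 15/tier2 4.
Line 6/tier1 (16): +5 ; 14 left.
Line 6/tier2 (13): +7 ; 7 left.
Line 1/tier1 (11): +4 ; 3 left.
3 remain; put them into Line 1 tier2 at 6.
Total = 16×5 + 13×7 + 11×4 + 6×3 = 233.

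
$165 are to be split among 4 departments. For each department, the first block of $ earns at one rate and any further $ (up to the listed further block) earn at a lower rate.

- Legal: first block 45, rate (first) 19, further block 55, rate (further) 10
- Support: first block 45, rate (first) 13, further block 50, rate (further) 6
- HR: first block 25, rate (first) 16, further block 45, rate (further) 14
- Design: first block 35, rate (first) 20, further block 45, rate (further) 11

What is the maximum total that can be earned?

2780

Treat each block as its own option and order by rate: Design/tier1 20 > Legal/tier1 19 > HR/tier1 16 > HR/tier2 14 > Support/tier1 13 > Design/tier2 11 > Legal/tier2 10 > Support/tier2 6.
Design tier1 at 20: fill all 35 → 130 left.
Legal tier1 at 19: fill all 45 → 85 left.
Fill HR tier1 block (25 at 16) → 60 left.
HR tier2 at 14: fill all 45 → 15 left.
Support/tier1: +15 of 45 at 13; pool empty.
Total = 20×35 + 19×45 + 16×25 + 14×45 + 13×15 = 2780.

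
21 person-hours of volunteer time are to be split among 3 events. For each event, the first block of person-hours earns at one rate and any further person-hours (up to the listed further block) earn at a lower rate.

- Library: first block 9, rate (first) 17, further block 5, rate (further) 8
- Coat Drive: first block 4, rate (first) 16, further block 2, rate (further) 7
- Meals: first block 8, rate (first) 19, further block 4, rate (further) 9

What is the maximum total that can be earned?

369

Treat each block as its own option and order by rate: Meals/T1 19 > Library/T1 17 > Coat Drive/T1 16 > Meals/T2 9 > Library/T2 8 > Coat Drive/T2 7.
Meals/T1 (19): +8 — 13 left.
Library/T1 (17): +9 — 4 left.
Coat Drive T1 at 16: fill all 4 — 0 left.
Total = 19×8 + 17×9 + 16×4 = 369.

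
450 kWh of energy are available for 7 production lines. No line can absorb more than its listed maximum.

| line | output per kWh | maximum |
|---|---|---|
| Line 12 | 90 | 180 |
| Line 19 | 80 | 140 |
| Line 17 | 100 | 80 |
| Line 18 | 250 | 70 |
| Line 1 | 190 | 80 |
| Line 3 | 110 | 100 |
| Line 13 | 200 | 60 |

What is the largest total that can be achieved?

69100

Order the production lines by output per kWh: Line 18 250 > Line 13 200 > Line 1 190 > Line 3 110 > Line 17 100 > Line 12 90 > Line 19 80.
Give Line 18 70 to hit its cap of 70 → 380 left.
Line 13: +60 to 60 (cap) → 320 left.
Give Line 1 80 to hit its cap of 80 → 240 left.
Give Line 3 100 to hit its cap of 100 → 140 left.
Line 17 takes 80 to reach its cap of 80 → 60 left.
Only 60 left; Line 12 takes them to reach 60.
Total = 90×60 + 100×80 + 250×70 + 190×80 + 110×100 + 200×60 = 69100.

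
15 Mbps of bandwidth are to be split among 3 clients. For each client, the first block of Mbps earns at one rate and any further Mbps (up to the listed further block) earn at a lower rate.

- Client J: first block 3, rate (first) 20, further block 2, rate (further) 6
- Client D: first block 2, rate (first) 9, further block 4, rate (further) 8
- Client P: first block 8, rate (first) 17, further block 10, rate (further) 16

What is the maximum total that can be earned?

Treat each block as its own option and order by rate: Client J/first 20 > Client P/first 17 > Client P/second 16 > Client D/first 9 > Client D/second 8 > Client J/second 6.
Client J/first (20): +3 — 12 left.
Client P/first (17): +8 — 4 left.
Client P/second: +4 of 10 at 16; pool empty.
Total = 20×3 + 17×8 + 16×4 = 260.

260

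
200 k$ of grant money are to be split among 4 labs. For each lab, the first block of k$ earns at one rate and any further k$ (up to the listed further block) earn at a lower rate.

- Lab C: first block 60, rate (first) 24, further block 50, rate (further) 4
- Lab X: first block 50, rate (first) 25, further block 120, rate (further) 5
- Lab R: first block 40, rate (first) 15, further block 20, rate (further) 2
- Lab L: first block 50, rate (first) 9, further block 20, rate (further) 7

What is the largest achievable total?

3740

Order all 8 blocks by rate: Lab X/tier1 25 > Lab C/tier1 24 > Lab R/tier1 15 > Lab L/tier1 9 > Lab L/tier2 7 > Lab X/tier2 5 > Lab C/tier2 4 > Lab R/tier2 2.
Lab X/tier1 (25): +50 → 150 left.
Fill Lab C tier1 block (60 at 24) → 90 left.
Lab R tier1 at 15: fill all 40 → 50 left.
Fill Lab L tier1 block (50 at 9) → 0 left.
Total = 25×50 + 24×60 + 15×40 + 9×50 = 3740.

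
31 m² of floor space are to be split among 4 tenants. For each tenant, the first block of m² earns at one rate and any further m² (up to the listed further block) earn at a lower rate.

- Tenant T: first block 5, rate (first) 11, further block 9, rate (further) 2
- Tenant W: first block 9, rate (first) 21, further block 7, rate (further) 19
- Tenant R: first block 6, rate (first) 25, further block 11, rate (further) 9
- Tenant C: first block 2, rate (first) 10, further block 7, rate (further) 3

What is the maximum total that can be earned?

565

Rank every tier by rate: Tenant R/first 25 > Tenant W/first 21 > Tenant W/second 19 > Tenant T/first 11 > Tenant C/first 10 > Tenant R/second 9 > Tenant C/second 3 > Tenant T/second 2.
Tenant R first at 25: fill all 6 → 25 left.
Tenant W/first (21): +9 → 16 left.
Tenant W/second (19): +7 → 9 left.
Tenant T/first (11): +5 → 4 left.
Fill Tenant C first block (2 at 10) → 2 left.
Tenant R second at 9: only 2 left, fill 2.
Total = 25×6 + 21×9 + 19×7 + 11×5 + 10×2 + 9×2 = 565.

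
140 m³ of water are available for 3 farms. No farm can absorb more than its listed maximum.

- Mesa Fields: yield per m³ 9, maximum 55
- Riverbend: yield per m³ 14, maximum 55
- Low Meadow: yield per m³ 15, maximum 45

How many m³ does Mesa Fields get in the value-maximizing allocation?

40

Rank by yield per m³: Low Meadow 15 > Riverbend 14 > Mesa Fields 9.
Low Meadow takes 45 to reach its cap of 45 → 95 left.
Riverbend: +55 to 55 (cap) → 40 left.
Only 40 left; Mesa Fields takes them to reach 40.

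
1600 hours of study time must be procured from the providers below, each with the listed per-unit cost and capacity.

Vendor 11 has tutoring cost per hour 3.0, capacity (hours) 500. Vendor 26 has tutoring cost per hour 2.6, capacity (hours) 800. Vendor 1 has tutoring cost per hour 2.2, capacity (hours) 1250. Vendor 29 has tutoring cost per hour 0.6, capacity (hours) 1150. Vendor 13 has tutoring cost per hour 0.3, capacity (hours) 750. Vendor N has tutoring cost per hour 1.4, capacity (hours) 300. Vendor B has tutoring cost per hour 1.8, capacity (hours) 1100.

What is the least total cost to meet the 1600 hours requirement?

Fill from the cheapest provider first.
Vendor 13 (0.3): use full 750 ; 850 hours to go.
Take 850 from Vendor 29 at 0.6 to finish.
Vendor N, Vendor B, Vendor 1, Vendor 26, Vendor 11: unused.
Cost = 750×0.3 + 850×0.6 = 735.

735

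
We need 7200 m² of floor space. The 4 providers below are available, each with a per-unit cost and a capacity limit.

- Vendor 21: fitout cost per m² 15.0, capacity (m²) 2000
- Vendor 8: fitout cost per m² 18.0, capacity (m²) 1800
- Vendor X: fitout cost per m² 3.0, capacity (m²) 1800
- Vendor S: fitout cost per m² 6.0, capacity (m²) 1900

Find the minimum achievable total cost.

73800

Fill from the cheapest provider first.
Vendor X (3.0): use full 1800 — 5400 m² to go.
Take 1900 from Vendor S at 6.0 — need 3500 more.
Vendor 21 (15.0): use full 2000 — 1500 m² to go.
Vendor 8 at 18.0: take 1500 of its 1800 — requirement met.
Cost = 1800×3.0 + 1900×6.0 + 2000×15.0 + 1500×18.0 = 73800.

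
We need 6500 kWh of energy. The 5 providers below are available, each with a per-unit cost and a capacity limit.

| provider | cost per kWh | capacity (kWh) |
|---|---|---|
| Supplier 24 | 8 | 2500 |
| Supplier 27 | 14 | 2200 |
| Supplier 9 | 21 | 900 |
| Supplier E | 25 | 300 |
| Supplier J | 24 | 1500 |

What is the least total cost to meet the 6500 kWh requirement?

Cheapest first:
Supplier 24 at 8: take all 2500 kWh ; 4000 still needed.
Supplier 27 (14): use full 2200 ; 1800 kWh to go.
Supplier 9 at 21: take all 900 kWh ; 900 still needed.
Take 900 from Supplier J at 24 to finish.
Supplier E: unused.
Cost = 2500×8 + 2200×14 + 900×21 + 900×24 = 91300.

91300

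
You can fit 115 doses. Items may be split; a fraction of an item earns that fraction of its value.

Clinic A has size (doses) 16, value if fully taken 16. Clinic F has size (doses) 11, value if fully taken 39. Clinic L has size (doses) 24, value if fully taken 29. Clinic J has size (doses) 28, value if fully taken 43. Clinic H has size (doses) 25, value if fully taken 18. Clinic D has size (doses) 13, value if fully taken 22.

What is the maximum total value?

Best value per unit of size first: Clinic F 39/11≈3.55, Clinic D 22/13≈1.69, Clinic J 43/28≈1.54, Clinic L 29/24≈1.21, Clinic A 16/16≈1, Clinic H 18/25≈0.72.
All 11 doses of Clinic F fit (value 39) ; 104 remain.
All 13 doses of Clinic D fit (value 22) ; 91 remain.
Take all of Clinic J (28 doses, value 43) ; 63 doses left.
Take all of Clinic L (24 doses, value 29) ; 39 doses left.
All 16 doses of Clinic A fit (value 16) ; 23 remain.
23 doses left: a 23/25 share of Clinic H gives 18×23/25 = 16.56.
Total value = 165.56.

165.56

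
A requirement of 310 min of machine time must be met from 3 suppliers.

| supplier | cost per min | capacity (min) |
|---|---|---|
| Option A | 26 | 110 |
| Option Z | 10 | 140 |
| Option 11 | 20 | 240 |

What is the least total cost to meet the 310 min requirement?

4800

Cheapest first:
Option Z (10): use full 140 — 170 min to go.
Take 170 from Option 11 at 20 to finish.
Option A: unused.
Cost = 140×10 + 170×20 = 4800.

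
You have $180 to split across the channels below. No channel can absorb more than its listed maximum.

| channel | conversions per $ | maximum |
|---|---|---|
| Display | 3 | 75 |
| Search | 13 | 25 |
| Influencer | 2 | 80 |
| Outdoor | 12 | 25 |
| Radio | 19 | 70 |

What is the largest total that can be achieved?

Highest conversions per $ first: Radio 19 > Search 13 > Outdoor 12 > Display 3 > Influencer 2.
Give Radio 70 to hit its cap of 70 → 110 left.
Give Search 25 to hit its cap of 25 → 85 left.
Outdoor: +25 to 25 (cap) → 60 left.
Display: +60 (room for 75) → 60. Pool exhausted.
Total = 3×60 + 13×25 + 12×25 + 19×70 = 2135.

2135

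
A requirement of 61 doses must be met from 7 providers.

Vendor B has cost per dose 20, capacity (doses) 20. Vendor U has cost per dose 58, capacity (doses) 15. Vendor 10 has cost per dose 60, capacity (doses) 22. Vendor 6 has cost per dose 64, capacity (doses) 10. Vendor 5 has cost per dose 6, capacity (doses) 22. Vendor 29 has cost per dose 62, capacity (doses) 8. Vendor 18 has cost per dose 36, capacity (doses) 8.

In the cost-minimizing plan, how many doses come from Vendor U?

Fill from the cheapest provider first.
Take 22 from Vendor 5 at 6 — need 39 more.
Take 20 from Vendor B at 20 — need 19 more.
Take 8 from Vendor 18 at 36 — need 11 more.
Vendor U at 58: take 11 of its 15 — requirement met.
Vendor 10, Vendor 29, Vendor 6: unused.

11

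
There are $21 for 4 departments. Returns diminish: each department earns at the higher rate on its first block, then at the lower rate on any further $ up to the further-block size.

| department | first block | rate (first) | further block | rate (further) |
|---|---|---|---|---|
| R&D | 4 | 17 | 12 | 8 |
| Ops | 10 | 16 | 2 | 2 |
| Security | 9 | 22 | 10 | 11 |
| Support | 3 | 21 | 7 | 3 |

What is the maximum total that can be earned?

409

Treat each block as its own option and order by rate: Security/tier1 22 > Support/tier1 21 > R&D/tier1 17 > Ops/tier1 16 > Security/tier2 11 > R&D/tier2 8 > Support/tier2 3 > Ops/tier2 2.
Security/tier1 (22): +9 → 12 left.
Support tier1 at 21: fill all 3 → 9 left.
R&D/tier1 (17): +4 → 5 left.
Ops/tier1: +5 of 10 at 16; pool empty.
Total = 22×9 + 21×3 + 17×4 + 16×5 = 409.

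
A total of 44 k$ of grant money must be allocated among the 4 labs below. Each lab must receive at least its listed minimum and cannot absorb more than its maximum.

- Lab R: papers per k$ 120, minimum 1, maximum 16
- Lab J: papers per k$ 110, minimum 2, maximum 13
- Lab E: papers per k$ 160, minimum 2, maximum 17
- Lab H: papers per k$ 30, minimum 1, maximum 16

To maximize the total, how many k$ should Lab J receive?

10

Meeting every minimum uses 1+2+2+1 = 6 k$, leaving 38.
Rank by papers per k$: Lab E 160 > Lab R 120 > Lab J 110 > Lab H 30.
Lab E takes 15 more to reach its cap of 17 ; 23 left.
Lab R: +15 to 16 (cap) ; 8 left.
Only 8 left; Lab J takes them to reach 10.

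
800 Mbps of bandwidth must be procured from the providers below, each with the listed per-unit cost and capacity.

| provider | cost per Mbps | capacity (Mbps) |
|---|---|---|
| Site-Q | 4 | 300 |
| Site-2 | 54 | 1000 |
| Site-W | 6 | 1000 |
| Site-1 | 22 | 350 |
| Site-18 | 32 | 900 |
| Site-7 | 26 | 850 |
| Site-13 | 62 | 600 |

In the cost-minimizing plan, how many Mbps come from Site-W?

500

Fill from the cheapest provider first.
Take 300 from Site-Q at 4 — need 500 more.
Take 500 from Site-W at 6 to finish.
Site-1, Site-7, Site-18, Site-2, Site-13: unused.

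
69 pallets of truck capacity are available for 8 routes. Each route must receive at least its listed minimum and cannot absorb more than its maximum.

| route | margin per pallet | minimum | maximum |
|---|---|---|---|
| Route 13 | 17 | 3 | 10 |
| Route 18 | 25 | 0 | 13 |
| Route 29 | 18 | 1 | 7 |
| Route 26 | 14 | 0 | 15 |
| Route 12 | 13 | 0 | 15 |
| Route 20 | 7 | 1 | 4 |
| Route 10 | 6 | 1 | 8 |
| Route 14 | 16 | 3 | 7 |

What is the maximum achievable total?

1151

Meeting every minimum uses 3+0+1+0+0+1+1+3 = 9 pallets, leaving 60.
Highest margin per pallet first: Route 18 25 > Route 29 18 > Route 13 17 > Route 14 16 > Route 26 14 > Route 12 13 > Route 20 7 > Route 10 6.
Give Route 18 13 more to hit its cap of 13 ; 47 left.
Route 29 takes 6 more to reach its cap of 7 ; 41 left.
Route 13: +7 to 10 (cap) ; 34 left.
Route 14 takes 4 more to reach its cap of 7 ; 30 left.
Give Route 26 15 more to hit its cap of 15 ; 15 left.
Route 12 takes 15 more to reach its cap of 15 ; 0 left.
Total = 17×10 + 25×13 + 18×7 + 14×15 + 13×15 + 7×1 + 6×1 + 16×7 = 1151.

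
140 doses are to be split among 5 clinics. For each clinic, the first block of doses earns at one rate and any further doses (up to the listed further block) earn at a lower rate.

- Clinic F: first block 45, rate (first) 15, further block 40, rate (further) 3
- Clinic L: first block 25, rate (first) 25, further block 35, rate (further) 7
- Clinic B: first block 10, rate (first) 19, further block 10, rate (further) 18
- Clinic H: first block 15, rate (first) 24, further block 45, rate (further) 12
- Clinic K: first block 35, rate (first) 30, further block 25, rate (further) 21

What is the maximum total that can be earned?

Rank every tier by rate: Clinic K/first 30 > Clinic L/first 25 > Clinic H/first 24 > Clinic K/second 21 > Clinic B/first 19 > Clinic B/second 18 > Clinic F/first 15 > Clinic H/second 12 > Clinic L/second 7 > Clinic F/second 3.
Clinic K first at 30: fill all 35 → 105 left.
Clinic L first at 25: fill all 25 → 80 left.
Clinic H/first (24): +15 → 65 left.
Clinic K second at 21: fill all 25 → 40 left.
Fill Clinic B first block (10 at 19) → 30 left.
Clinic B/second (18): +10 → 20 left.
20 remain; put them into Clinic F first at 15.
Total = 30×35 + 25×25 + 24×15 + 21×25 + 19×10 + 18×10 + 15×20 = 3230.

3230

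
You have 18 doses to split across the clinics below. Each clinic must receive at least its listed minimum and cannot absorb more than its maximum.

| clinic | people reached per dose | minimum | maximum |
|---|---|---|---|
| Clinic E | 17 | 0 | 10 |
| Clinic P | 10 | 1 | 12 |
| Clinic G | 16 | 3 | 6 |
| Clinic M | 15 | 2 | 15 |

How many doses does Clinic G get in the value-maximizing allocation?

Meeting every minimum uses 0+1+3+2 = 6 doses, leaving 12.
Highest people reached per dose first: Clinic E 17 > Clinic G 16 > Clinic M 15 > Clinic P 10.
Clinic E takes 10 more to reach its cap of 10 → 2 left.
Only 2 left; Clinic G takes them to reach 5.

5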